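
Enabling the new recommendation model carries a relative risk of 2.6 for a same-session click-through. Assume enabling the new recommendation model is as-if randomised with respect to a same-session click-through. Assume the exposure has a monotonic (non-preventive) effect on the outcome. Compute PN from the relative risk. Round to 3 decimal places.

Under exogeneity and monotonicity, PN = (RR − 1) / RR = 1 − 1/RR.
PN = (2.6 − 1) / 2.6 = 1.6 / 2.6 ≈ 0.6154

PN ≈ 0.615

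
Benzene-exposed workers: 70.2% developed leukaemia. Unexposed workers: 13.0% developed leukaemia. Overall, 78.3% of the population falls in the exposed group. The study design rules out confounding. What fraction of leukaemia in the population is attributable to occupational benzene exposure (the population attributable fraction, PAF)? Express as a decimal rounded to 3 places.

PAF ≈ 0.775

p₁ = 0.702, p₀ = 0.13.
Overall risk P(Y=1) = π·p₁ + (1−π)·p₀ = 0.783×0.702 + 0.217×0.13 = 0.57788.
Under exogeneity, PAF = [P(Y=1) − p₀] / P(Y=1).
PAF = (0.57788 − 0.13) / 0.57788 ≈ 0.7750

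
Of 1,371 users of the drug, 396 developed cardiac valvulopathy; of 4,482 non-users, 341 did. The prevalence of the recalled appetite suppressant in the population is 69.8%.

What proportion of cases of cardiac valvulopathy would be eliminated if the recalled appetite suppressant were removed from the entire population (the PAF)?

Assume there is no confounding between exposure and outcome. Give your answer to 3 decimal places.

PAF ≈ 0.661

p₁ = P(outcome | exposed) = 396/1371 = 0.28884
p₀ = P(outcome | unexposed) = 341/4482 = 0.076082
Overall risk P(Y=1) = π·p₁ + (1−π)·p₀ = 0.698×0.28884 + 0.302×0.076082 = 0.22459.
Under exogeneity, PAF = [P(Y=1) − p₀] / P(Y=1).
PAF = (0.22459 − 0.076082) / 0.22459 ≈ 0.6612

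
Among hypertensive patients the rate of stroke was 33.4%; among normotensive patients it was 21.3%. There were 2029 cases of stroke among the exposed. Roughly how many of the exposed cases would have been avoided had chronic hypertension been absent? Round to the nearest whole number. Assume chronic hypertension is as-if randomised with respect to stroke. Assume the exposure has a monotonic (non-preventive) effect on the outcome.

about 735 cases

p₁ = 0.334, p₀ = 0.213.
PN = (p₁ − p₀)/p₁ = (0.334 − 0.213) / 0.334 ≈ 0.36228.
Attributable cases ≈ PN × (exposed cases) = 0.36228 × 2029 ≈ 735.06.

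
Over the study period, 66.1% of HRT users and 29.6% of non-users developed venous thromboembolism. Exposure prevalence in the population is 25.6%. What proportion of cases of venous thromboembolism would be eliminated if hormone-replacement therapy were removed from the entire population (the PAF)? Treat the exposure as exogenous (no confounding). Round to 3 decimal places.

PAF ≈ 0.240

p₁ = 0.661, p₀ = 0.296.
Overall risk P(Y=1) = π·p₁ + (1−π)·p₀ = 0.256×0.661 + 0.744×0.296 = 0.38944.
Under exogeneity, PAF = [P(Y=1) − p₀] / P(Y=1).
PAF = (0.38944 − 0.296) / 0.38944 ≈ 0.2399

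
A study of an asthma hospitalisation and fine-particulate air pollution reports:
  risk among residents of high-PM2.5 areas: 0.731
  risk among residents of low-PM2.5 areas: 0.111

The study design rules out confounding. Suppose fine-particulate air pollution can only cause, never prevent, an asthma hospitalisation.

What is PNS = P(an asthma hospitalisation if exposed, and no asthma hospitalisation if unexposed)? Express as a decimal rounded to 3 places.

Let p₁ = 0.731, p₀ = 0.111.
Under exogeneity and monotonicity, PNS = p₁ − p₀.
PNS = 0.731 − 0.111 = 0.62

PNS ≈ 0.620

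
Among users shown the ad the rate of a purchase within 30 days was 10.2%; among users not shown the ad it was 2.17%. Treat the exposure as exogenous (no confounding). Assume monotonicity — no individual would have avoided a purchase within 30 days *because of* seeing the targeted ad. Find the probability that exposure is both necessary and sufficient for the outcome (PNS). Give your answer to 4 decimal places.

PNS ≈ 0.0803

p₁ = 0.102, p₀ = 0.0217.
Under exogeneity and monotonicity, PNS = p₁ − p₀.
PNS = 0.102 − 0.0217 = 0.0803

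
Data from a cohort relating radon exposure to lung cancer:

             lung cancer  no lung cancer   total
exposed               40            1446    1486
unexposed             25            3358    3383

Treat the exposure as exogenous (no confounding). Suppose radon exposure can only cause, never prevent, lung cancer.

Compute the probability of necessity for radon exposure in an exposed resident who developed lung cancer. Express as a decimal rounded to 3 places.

PN ≈ 0.725

p₁ = P(outcome | exposed) = 40/1486 = 0.026918
p₀ = P(outcome | unexposed) = 25/3383 = 0.0073899
Under exogeneity and monotonicity, PN = (p₁ − p₀) / p₁.
PN = (0.026918 − 0.0073899) / 0.026918 = 0.019528 / 0.026918 ≈ 0.7255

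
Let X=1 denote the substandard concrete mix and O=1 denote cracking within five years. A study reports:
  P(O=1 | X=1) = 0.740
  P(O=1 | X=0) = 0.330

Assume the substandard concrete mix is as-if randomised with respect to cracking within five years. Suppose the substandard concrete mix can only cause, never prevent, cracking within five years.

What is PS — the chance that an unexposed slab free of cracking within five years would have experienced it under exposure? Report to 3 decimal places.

PS ≈ 0.612

Let p₁ = 0.74, p₀ = 0.33.
Under exogeneity and monotonicity, PS = (p₁ − p₀) / (1 − p₀).
PS = (0.74 − 0.33) / (1 − 0.33) = 0.41 / 0.67 ≈ 0.6119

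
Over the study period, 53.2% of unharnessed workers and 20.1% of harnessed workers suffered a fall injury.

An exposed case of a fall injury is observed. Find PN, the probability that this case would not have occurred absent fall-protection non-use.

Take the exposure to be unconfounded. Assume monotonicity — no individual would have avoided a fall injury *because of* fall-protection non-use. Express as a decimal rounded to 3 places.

PN ≈ 0.622

p₁ = 0.532, p₀ = 0.201.
Under exogeneity and monotonicity, PN = (p₁ − p₀) / p₁.
PN = (0.532 − 0.201) / 0.532 = 0.331 / 0.532 ≈ 0.6222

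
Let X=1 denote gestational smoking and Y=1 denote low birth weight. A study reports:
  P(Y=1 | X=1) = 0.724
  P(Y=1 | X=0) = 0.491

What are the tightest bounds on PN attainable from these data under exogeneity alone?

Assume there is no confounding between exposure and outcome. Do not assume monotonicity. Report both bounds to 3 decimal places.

0.322 ≤ PN ≤ 0.703

Let p₁ = 0.724, p₀ = 0.491.
Under exogeneity alone the bounds on PN are max{0,(p₁−p₀)/p₁} ≤ PN ≤ min{1,(1−p₀)/p₁}.
  lower = (p₁ − p₀)/p₁ = 0.233 / 0.724 ≈ 0.3218
  upper = min{1, (1 − p₀)/p₁} = 0.509 / 0.724 ≈ 0.7030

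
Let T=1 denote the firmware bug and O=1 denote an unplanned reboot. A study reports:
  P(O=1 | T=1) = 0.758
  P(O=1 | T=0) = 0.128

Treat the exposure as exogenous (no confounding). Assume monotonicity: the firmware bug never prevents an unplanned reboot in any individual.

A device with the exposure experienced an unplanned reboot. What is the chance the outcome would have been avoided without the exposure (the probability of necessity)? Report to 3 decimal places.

PN ≈ 0.831

Let p₁ = 0.758, p₀ = 0.128.
Under exogeneity and monotonicity, PN = (p₁ − p₀) / p₁.
PN = (0.758 − 0.128) / 0.758 = 0.63 / 0.758 ≈ 0.8311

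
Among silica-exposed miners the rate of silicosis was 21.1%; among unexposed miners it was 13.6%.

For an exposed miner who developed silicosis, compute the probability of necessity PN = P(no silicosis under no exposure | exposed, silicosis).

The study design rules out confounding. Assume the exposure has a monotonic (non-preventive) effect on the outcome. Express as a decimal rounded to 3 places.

PN ≈ 0.355

p₁ = 0.211, p₀ = 0.136.
Under exogeneity and monotonicity, PN = (p₁ − p₀) / p₁.
PN = (0.211 − 0.136) / 0.211 = 0.075 / 0.211 ≈ 0.3555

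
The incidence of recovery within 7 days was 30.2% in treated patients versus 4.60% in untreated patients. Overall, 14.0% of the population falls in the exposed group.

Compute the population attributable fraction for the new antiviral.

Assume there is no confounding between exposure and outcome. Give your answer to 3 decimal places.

PAF ≈ 0.438

p₁ = 0.302, p₀ = 0.046.
Overall risk P(Y=1) = π·p₁ + (1−π)·p₀ = 0.14×0.302 + 0.86×0.046 = 0.08184.
Under exogeneity, PAF = [P(Y=1) − p₀] / P(Y=1).
PAF = (0.08184 − 0.046) / 0.08184 ≈ 0.4379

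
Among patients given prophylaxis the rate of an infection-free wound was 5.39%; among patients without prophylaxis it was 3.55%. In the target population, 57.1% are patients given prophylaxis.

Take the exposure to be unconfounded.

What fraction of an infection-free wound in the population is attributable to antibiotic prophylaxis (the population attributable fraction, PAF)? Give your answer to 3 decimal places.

p₁ = 0.0539, p₀ = 0.0355.
Overall risk P(Y=1) = π·p₁ + (1−π)·p₀ = 0.571×0.0539 + 0.429×0.0355 = 0.046006.
Under exogeneity, PAF = [P(Y=1) − p₀] / P(Y=1).
PAF = (0.046006 − 0.0355) / 0.046006 ≈ 0.2284

PAF ≈ 0.228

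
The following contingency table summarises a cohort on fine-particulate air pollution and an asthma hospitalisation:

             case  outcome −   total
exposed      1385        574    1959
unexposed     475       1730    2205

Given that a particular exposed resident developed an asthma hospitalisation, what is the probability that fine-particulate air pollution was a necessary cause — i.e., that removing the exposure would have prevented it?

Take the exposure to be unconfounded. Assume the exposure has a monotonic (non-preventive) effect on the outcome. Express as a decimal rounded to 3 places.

PN ≈ 0.695

p₁ = P(outcome | exposed) = 1385/1959 = 0.70699
p₀ = P(outcome | unexposed) = 475/2205 = 0.21542
Under exogeneity and monotonicity, PN = (p₁ − p₀)/p₁.
PN = (0.70699 − 0.21542) / 0.70699 ≈ 0.6953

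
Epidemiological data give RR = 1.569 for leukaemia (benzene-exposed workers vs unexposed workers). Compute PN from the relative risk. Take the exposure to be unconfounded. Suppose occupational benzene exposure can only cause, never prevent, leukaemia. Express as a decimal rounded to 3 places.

Under exogeneity and monotonicity, PN = (RR − 1) / RR = 1 − 1/RR.
PN = (1.569 − 1) / 1.569 = 0.569 / 1.569 ≈ 0.3627

PN ≈ 0.363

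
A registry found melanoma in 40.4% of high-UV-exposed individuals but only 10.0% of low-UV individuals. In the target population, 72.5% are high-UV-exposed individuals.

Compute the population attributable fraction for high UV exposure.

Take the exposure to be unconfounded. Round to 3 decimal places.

PAF ≈ 0.688

p₁ = 0.404, p₀ = 0.1.
Overall risk P(Y=1) = π·p₁ + (1−π)·p₀ = 0.725×0.404 + 0.275×0.1 = 0.3204.
Under exogeneity, PAF = [P(Y=1) − p₀] / P(Y=1).
PAF = (0.3204 − 0.1) / 0.3204 ≈ 0.6879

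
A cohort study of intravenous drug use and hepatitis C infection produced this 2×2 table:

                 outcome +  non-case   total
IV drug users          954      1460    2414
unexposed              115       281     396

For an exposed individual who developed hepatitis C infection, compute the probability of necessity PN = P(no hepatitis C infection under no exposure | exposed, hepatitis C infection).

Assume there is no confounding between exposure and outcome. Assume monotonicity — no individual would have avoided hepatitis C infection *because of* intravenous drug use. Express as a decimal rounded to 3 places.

PN ≈ 0.265

p₁ = P(outcome | exposed) = 954/2414 = 0.39519
p₀ = P(outcome | unexposed) = 115/396 = 0.2904
Under exogeneity and monotonicity, PN = (p₁ − p₀) / p₁.
PN = (0.39519 − 0.2904) / 0.39519 = 0.10479 / 0.39519 ≈ 0.2652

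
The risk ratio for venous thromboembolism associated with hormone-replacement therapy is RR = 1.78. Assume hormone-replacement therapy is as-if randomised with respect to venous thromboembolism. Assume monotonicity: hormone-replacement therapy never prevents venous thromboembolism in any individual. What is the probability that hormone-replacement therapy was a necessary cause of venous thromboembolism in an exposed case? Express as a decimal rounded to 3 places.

PN ≈ 0.438

Under exogeneity and monotonicity, PN = (RR − 1) / RR = 1 − 1/RR.
PN = (1.78 − 1) / 1.78 = 0.78 / 1.78 ≈ 0.4382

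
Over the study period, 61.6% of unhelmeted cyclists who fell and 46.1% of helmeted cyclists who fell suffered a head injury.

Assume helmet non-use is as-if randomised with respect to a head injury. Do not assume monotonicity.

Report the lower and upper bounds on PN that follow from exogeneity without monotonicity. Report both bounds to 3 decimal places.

p₁ = 0.616, p₀ = 0.461.
Under exogeneity alone the bounds on PN are max{0,(p₁−p₀)/p₁} ≤ PN ≤ min{1,(1−p₀)/p₁}.
  lower = (p₁ − p₀)/p₁ = 0.155 / 0.616 ≈ 0.2516
  upper = min{1, (1 − p₀)/p₁} = 0.539 / 0.616 ≈ 0.8750

0.252 ≤ PN ≤ 0.875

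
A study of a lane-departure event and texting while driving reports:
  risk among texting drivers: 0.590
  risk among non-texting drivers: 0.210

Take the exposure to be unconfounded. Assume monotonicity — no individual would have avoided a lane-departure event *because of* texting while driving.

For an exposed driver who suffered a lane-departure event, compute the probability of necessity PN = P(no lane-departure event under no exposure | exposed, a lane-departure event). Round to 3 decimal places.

Let p₁ = 0.59, p₀ = 0.21.
Under exogeneity and monotonicity, PN = (p₁ − p₀) / p₁.
PN = (0.59 − 0.21) / 0.59 = 0.38 / 0.59 ≈ 0.6441

PN ≈ 0.644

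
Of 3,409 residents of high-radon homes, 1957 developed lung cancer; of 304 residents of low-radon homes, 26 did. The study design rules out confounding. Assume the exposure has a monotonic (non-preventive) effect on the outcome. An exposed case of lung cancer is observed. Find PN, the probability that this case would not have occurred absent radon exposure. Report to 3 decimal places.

p₁ = P(outcome | exposed) = 1957/3409 = 0.57407
p₀ = P(outcome | unexposed) = 26/304 = 0.085526
Under exogeneity and monotonicity, PN = (p₁ − p₀) / p₁.
PN = (0.57407 − 0.085526) / 0.57407 = 0.48854 / 0.57407 ≈ 0.8510

PN ≈ 0.851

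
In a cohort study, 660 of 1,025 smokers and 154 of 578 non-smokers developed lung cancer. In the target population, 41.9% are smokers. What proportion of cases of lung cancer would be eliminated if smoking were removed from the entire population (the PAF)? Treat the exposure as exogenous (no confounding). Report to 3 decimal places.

p₁ = P(outcome | exposed) = 660/1025 = 0.6439
p₀ = P(outcome | unexposed) = 154/578 = 0.26644
Overall risk P(Y=1) = π·p₁ + (1−π)·p₀ = 0.419×0.6439 + 0.581×0.26644 = 0.42459.
Under exogeneity, PAF = [P(Y=1) − p₀] / P(Y=1).
PAF = (0.42459 − 0.26644) / 0.42459 ≈ 0.3725

PAF ≈ 0.372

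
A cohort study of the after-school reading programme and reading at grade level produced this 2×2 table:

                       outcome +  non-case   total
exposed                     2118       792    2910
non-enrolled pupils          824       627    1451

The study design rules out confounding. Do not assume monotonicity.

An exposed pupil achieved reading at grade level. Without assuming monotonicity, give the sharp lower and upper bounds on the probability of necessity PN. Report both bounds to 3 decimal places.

p₁ = P(outcome | exposed) = 2118/2910 = 0.72784
p₀ = P(outcome | unexposed) = 824/1451 = 0.56788
Under exogeneity alone the bounds on PN are max{0,(p₁−p₀)/p₁} ≤ PN ≤ min{1,(1−p₀)/p₁}.
  lower = (p₁ − p₀)/p₁ = 0.15995 / 0.72784 ≈ 0.2198
  upper = min{1, (1 − p₀)/p₁} = 0.43212 / 0.72784 ≈ 0.5937

0.220 ≤ PN ≤ 0.594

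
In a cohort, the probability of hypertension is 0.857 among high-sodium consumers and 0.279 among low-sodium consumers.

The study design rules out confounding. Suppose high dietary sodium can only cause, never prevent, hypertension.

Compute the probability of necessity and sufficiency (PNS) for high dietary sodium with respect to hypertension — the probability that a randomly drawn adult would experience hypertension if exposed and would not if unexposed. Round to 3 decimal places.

Let p₁ = 0.857, p₀ = 0.279.
Under exogeneity and monotonicity, PNS = p₁ − p₀.
PNS = 0.857 − 0.279 = 0.578

PNS ≈ 0.578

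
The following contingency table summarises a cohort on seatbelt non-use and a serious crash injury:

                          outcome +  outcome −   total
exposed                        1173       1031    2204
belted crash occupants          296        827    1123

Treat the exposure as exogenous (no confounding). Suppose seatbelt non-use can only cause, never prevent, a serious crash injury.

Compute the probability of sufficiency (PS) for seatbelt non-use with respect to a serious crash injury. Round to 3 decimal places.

PS ≈ 0.365

p₁ = P(outcome | exposed) = 1173/2204 = 0.53221
p₀ = P(outcome | unexposed) = 296/1123 = 0.26358
Under exogeneity and monotonicity, PS = (p₁ − p₀)/(1 − p₀).
PS = (0.53221 − 0.26358) / 0.73642 ≈ 0.3648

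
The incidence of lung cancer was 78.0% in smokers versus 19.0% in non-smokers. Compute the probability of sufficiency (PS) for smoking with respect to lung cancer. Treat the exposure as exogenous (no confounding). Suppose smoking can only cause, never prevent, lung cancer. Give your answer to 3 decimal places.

p₁ = 0.78, p₀ = 0.19.
Under exogeneity and monotonicity, PS = (p₁ − p₀) / (1 − p₀).
PS = (0.78 − 0.19) / (1 − 0.19) = 0.59 / 0.81 ≈ 0.7284

PS ≈ 0.728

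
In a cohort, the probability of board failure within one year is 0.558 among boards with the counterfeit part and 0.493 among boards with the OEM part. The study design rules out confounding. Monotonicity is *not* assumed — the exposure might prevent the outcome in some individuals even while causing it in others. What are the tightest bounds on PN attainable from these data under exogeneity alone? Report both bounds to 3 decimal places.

0.116 ≤ PN ≤ 0.909

Let p₁ = 0.558, p₀ = 0.493.
Under exogeneity alone the bounds on PN are max{0,(p₁−p₀)/p₁} ≤ PN ≤ min{1,(1−p₀)/p₁}.
  lower = (p₁ − p₀)/p₁ = 0.065 / 0.558 ≈ 0.1165
  upper = min{1, (1 − p₀)/p₁} = 0.507 / 0.558 ≈ 0.9086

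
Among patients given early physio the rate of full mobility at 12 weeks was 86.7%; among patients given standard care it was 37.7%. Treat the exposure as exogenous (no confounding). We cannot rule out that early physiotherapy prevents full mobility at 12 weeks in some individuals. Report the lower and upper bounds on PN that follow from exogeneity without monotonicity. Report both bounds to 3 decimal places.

0.565 ≤ PN ≤ 0.719

p₁ = 0.867, p₀ = 0.377.
Under exogeneity alone the bounds on PN are max{0,(p₁−p₀)/p₁} ≤ PN ≤ min{1,(1−p₀)/p₁}.
  lower = (p₁ − p₀)/p₁ = 0.49 / 0.867 ≈ 0.5652
  upper = min{1, (1 − p₀)/p₁} = 0.623 / 0.867 ≈ 0.7186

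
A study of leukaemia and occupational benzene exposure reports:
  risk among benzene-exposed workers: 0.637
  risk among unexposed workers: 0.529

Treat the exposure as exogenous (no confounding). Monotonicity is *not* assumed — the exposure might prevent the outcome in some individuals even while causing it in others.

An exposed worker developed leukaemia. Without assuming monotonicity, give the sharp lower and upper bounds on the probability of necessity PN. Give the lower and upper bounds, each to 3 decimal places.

Let p₁ = 0.637, p₀ = 0.529.
Under exogeneity alone the bounds on PN are max{0,(p₁−p₀)/p₁} ≤ PN ≤ min{1,(1−p₀)/p₁}.
  lower = (p₁ − p₀)/p₁ = 0.108 / 0.637 ≈ 0.1695
  upper = min{1, (1 − p₀)/p₁} = 0.471 / 0.637 ≈ 0.7394

0.170 ≤ PN ≤ 0.739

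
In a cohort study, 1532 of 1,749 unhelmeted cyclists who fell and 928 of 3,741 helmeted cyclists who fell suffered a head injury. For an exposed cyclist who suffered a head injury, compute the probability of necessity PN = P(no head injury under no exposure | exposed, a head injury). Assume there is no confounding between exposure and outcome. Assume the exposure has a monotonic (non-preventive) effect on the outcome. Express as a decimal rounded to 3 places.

p₁ = P(outcome | exposed) = 1532/1749 = 0.87593
p₀ = P(outcome | unexposed) = 928/3741 = 0.24806
Under exogeneity and monotonicity, PN = (p₁ − p₀) / p₁.
PN = (0.87593 − 0.24806) / 0.87593 = 0.62787 / 0.87593 ≈ 0.7168

PN ≈ 0.717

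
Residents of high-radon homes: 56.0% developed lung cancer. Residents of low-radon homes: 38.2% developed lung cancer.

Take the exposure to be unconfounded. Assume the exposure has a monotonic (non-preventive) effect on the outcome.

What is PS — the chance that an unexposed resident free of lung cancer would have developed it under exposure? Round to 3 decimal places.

PS ≈ 0.288

p₁ = 0.56, p₀ = 0.382.
Under exogeneity and monotonicity, PS = (p₁ − p₀) / (1 − p₀).
PS = (0.56 − 0.382) / (1 − 0.382) = 0.178 / 0.618 ≈ 0.2880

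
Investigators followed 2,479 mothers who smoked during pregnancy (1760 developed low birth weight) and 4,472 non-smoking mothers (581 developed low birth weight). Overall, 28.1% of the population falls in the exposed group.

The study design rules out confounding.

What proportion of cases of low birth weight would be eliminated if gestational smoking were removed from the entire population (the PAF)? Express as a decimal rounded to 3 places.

PAF ≈ 0.556

p₁ = P(outcome | exposed) = 1760/2479 = 0.70996
p₀ = P(outcome | unexposed) = 581/4472 = 0.12992
Overall risk P(Y=1) = π·p₁ + (1−π)·p₀ = 0.281×0.70996 + 0.719×0.12992 = 0.29291.
Under exogeneity, PAF = [P(Y=1) − p₀] / P(Y=1).
PAF = (0.29291 − 0.12992) / 0.29291 ≈ 0.5565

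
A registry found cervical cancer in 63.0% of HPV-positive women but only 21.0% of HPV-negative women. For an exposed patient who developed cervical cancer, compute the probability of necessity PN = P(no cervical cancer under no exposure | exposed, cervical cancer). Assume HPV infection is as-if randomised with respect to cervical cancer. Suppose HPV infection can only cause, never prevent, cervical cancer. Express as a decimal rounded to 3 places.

p₁ = 0.63, p₀ = 0.21.
Under exogeneity and monotonicity, PN = (p₁ − p₀) / p₁.
PN = (0.63 − 0.21) / 0.63 = 0.42 / 0.63 ≈ 0.6667

PN ≈ 0.667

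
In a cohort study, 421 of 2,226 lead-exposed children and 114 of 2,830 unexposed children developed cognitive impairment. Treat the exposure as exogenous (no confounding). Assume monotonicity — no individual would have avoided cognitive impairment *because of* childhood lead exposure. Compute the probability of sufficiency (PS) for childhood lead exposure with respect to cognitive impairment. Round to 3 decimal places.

PS ≈ 0.155

p₁ = P(outcome | exposed) = 421/2226 = 0.18913
p₀ = P(outcome | unexposed) = 114/2830 = 0.040283
Under exogeneity and monotonicity, PS = (p₁ − p₀) / (1 − p₀).
PS = (0.18913 − 0.040283) / (1 − 0.040283) = 0.14885 / 0.95972 ≈ 0.1551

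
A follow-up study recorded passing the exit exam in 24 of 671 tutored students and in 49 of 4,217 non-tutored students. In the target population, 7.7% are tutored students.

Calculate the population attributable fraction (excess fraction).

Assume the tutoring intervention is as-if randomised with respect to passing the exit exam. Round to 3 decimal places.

p₁ = P(outcome | exposed) = 24/671 = 0.035768
p₀ = P(outcome | unexposed) = 49/4217 = 0.01162
Overall risk P(Y=1) = π·p₁ + (1−π)·p₀ = 0.077×0.035768 + 0.923×0.01162 = 0.013479.
Under exogeneity, PAF = [P(Y=1) − p₀] / P(Y=1).
PAF = (0.013479 − 0.01162) / 0.013479 ≈ 0.1379

PAF ≈ 0.138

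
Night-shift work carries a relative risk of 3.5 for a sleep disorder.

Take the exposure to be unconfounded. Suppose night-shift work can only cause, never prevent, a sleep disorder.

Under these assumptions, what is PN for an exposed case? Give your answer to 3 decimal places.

PN ≈ 0.714

Under exogeneity and monotonicity, PN = (RR − 1) / RR = 1 − 1/RR.
PN = (3.5 − 1) / 3.5 = 2.5 / 3.5 ≈ 0.7143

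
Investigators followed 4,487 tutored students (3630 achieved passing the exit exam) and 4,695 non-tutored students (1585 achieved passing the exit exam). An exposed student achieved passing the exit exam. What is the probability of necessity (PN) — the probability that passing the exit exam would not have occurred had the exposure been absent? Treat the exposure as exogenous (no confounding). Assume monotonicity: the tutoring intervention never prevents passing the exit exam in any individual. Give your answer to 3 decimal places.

PN ≈ 0.583

p₁ = P(outcome | exposed) = 3630/4487 = 0.809
p₀ = P(outcome | unexposed) = 1585/4695 = 0.33759
Under exogeneity and monotonicity, PN = (p₁ − p₀) / p₁.
PN = (0.809 − 0.33759) / 0.809 = 0.47141 / 0.809 ≈ 0.5827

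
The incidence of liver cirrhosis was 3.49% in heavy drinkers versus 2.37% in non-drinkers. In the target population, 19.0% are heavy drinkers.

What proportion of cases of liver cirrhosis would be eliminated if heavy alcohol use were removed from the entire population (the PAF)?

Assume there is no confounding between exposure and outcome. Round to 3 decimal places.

p₁ = 0.0349, p₀ = 0.0237.
Overall risk P(Y=1) = π·p₁ + (1−π)·p₀ = 0.19×0.0349 + 0.81×0.0237 = 0.025828.
Under exogeneity, PAF = [P(Y=1) − p₀] / P(Y=1).
PAF = (0.025828 − 0.0237) / 0.025828 ≈ 0.0824

PAF ≈ 0.082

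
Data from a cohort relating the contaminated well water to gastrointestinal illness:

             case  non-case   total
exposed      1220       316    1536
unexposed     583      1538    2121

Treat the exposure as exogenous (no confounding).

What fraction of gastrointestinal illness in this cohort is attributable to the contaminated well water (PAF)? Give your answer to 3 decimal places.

p₁ = P(outcome | exposed) = 1220/1536 = 0.79427
p₀ = P(outcome | unexposed) = 583/2121 = 0.27487
Exposure prevalence π = 1536/3657 = 0.42002; overall risk P(Y=1) = 0.49303.
Under exogeneity, PAF = [P(Y=1) − p₀]/P(Y=1).
PAF = (0.49303 − 0.27487) / 0.49303 ≈ 0.4425

PAF ≈ 0.442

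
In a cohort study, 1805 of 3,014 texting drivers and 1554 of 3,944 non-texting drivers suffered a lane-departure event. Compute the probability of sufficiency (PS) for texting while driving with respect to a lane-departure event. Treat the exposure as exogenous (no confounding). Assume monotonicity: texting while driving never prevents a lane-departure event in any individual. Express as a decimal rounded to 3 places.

PS ≈ 0.338

p₁ = P(outcome | exposed) = 1805/3014 = 0.59887
p₀ = P(outcome | unexposed) = 1554/3944 = 0.39402
Under exogeneity and monotonicity, PS = (p₁ − p₀) / (1 − p₀).
PS = (0.59887 − 0.39402) / (1 − 0.39402) = 0.20486 / 0.60598 ≈ 0.3381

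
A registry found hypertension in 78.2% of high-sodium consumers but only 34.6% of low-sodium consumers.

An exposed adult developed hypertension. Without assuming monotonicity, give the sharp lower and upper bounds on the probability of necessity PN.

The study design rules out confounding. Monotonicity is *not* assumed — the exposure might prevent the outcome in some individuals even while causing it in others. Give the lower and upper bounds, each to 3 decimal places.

p₁ = 0.782, p₀ = 0.346.
Under exogeneity alone the bounds on PN are max{0,(p₁−p₀)/p₁} ≤ PN ≤ min{1,(1−p₀)/p₁}.
  lower = (p₁ − p₀)/p₁ = 0.436 / 0.782 ≈ 0.5575
  upper = min{1, (1 − p₀)/p₁} = 0.654 / 0.782 ≈ 0.8363

0.558 ≤ PN ≤ 0.836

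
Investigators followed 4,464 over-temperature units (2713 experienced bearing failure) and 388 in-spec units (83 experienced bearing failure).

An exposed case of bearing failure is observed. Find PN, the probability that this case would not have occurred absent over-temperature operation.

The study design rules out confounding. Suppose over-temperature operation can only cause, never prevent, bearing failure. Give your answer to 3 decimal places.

p₁ = P(outcome | exposed) = 2713/4464 = 0.60775
p₀ = P(outcome | unexposed) = 83/388 = 0.21392
Under exogeneity and monotonicity, PN = (p₁ − p₀) / p₁.
PN = (0.60775 − 0.21392) / 0.60775 = 0.39383 / 0.60775 ≈ 0.6480

PN ≈ 0.648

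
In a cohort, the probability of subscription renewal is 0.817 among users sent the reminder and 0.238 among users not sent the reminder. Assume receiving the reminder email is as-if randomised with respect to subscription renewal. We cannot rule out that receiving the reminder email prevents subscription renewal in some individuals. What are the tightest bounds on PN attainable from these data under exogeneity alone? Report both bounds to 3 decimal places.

Let p₁ = 0.817, p₀ = 0.238.
Under exogeneity alone the bounds on PN are max{0,(p₁−p₀)/p₁} ≤ PN ≤ min{1,(1−p₀)/p₁}.
  lower = (p₁ − p₀)/p₁ = 0.579 / 0.817 ≈ 0.7087
  upper = min{1, (1 − p₀)/p₁} = 0.762 / 0.817 ≈ 0.9327

0.709 ≤ PN ≤ 0.933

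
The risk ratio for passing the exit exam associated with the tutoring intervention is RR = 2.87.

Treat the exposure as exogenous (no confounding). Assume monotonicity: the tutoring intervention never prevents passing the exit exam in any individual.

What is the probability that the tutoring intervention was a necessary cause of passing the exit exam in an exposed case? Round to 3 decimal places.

PN ≈ 0.652

Under exogeneity and monotonicity, PN = (RR − 1) / RR = 1 − 1/RR.
PN = (2.87 − 1) / 2.87 = 1.87 / 2.87 ≈ 0.6516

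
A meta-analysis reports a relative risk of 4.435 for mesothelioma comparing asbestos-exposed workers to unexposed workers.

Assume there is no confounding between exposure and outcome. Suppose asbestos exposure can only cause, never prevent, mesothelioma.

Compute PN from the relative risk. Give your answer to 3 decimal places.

Under exogeneity and monotonicity, PN = (RR − 1) / RR = 1 − 1/RR.
PN = (4.435 − 1) / 4.435 = 3.435 / 4.435 ≈ 0.7745

PN ≈ 0.775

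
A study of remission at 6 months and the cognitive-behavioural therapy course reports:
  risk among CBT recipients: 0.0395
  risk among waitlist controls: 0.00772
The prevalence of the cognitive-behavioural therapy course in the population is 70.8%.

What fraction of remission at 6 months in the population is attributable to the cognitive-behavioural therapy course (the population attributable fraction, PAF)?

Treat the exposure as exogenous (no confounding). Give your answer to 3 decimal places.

Let p₁ = 0.0395, p₀ = 0.00772.
Overall risk P(Y=1) = π·p₁ + (1−π)·p₀ = 0.708×0.0395 + 0.292×0.00772 = 0.03022.
Under exogeneity, PAF = [P(Y=1) − p₀] / P(Y=1).
PAF = (0.03022 − 0.00772) / 0.03022 ≈ 0.7445

PAF ≈ 0.745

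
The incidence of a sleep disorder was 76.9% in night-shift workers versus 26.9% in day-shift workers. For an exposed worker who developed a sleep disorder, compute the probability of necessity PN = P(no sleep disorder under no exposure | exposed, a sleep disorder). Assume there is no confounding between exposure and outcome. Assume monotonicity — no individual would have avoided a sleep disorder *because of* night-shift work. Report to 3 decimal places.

PN ≈ 0.650

p₁ = 0.769, p₀ = 0.269.
Under exogeneity and monotonicity, PN = (p₁ − p₀) / p₁.
PN = (0.769 − 0.269) / 0.769 = 0.5 / 0.769 ≈ 0.6502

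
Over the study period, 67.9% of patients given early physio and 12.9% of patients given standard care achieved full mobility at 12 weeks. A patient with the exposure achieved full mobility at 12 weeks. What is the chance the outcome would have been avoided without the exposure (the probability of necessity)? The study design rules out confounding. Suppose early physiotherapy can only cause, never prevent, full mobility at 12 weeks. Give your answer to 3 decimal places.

PN ≈ 0.810

p₁ = 0.679, p₀ = 0.129.
Under exogeneity and monotonicity, PN = (p₁ − p₀) / p₁.
PN = (0.679 − 0.129) / 0.679 = 0.55 / 0.679 ≈ 0.8100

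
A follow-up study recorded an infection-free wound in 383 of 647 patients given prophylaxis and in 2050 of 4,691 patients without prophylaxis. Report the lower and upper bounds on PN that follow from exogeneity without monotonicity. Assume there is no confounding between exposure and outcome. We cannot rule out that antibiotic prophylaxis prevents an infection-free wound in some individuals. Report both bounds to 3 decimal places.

0.262 ≤ PN ≤ 0.951

p₁ = P(outcome | exposed) = 383/647 = 0.59196
p₀ = P(outcome | unexposed) = 2050/4691 = 0.43701
Under exogeneity alone the bounds on PN are max{0,(p₁−p₀)/p₁} ≤ PN ≤ min{1,(1−p₀)/p₁}.
  lower = (p₁ − p₀)/p₁ = 0.15496 / 0.59196 ≈ 0.2618
  upper = min{1, (1 − p₀)/p₁} = 0.56299 / 0.59196 ≈ 0.9511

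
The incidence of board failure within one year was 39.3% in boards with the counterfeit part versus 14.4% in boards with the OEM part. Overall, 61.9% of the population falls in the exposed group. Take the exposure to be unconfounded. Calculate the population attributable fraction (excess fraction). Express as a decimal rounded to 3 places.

p₁ = 0.393, p₀ = 0.144.
Overall risk P(Y=1) = π·p₁ + (1−π)·p₀ = 0.619×0.393 + 0.381×0.144 = 0.29813.
Under exogeneity, PAF = [P(Y=1) − p₀] / P(Y=1).
PAF = (0.29813 − 0.144) / 0.29813 ≈ 0.5170

PAF ≈ 0.517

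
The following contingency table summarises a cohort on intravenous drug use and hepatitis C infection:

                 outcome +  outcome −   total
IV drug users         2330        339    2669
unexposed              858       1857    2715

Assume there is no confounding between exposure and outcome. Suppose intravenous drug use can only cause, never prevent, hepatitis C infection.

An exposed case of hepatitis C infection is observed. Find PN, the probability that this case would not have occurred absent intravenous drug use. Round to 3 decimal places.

p₁ = P(outcome | exposed) = 2330/2669 = 0.87299
p₀ = P(outcome | unexposed) = 858/2715 = 0.31602
Under exogeneity and monotonicity, PN = (p₁ − p₀) / p₁.
PN = (0.87299 − 0.31602) / 0.87299 = 0.55696 / 0.87299 ≈ 0.6380

PN ≈ 0.638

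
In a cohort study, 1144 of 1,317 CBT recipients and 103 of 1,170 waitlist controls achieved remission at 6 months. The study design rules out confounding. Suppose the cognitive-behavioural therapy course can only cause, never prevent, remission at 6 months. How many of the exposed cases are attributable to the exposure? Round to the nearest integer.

about 1028 cases

p₁ = P(outcome | exposed) = 1144/1317 = 0.86864
p₀ = P(outcome | unexposed) = 103/1170 = 0.088034
PN = (p₁ − p₀)/p₁ = (0.86864 − 0.088034) / 0.86864 ≈ 0.89865.
Attributable cases ≈ PN × (exposed cases) = 0.89865 × 1144 ≈ 1028.06.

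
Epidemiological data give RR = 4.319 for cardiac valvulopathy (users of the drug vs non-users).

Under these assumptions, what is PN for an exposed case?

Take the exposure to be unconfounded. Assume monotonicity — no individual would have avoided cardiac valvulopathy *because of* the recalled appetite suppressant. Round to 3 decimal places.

PN ≈ 0.768

Under exogeneity and monotonicity, PN = (RR − 1) / RR = 1 − 1/RR.
PN = (4.319 − 1) / 4.319 = 3.319 / 4.319 ≈ 0.7685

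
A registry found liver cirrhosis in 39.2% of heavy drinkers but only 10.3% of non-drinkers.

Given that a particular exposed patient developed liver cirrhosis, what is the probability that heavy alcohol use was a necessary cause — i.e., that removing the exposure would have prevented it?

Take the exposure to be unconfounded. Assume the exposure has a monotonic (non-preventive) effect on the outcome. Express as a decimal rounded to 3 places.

p₁ = 0.392, p₀ = 0.103.
Under exogeneity and monotonicity, PN = (p₁ − p₀) / p₁.
PN = (0.392 − 0.103) / 0.392 = 0.289 / 0.392 ≈ 0.7372

PN ≈ 0.737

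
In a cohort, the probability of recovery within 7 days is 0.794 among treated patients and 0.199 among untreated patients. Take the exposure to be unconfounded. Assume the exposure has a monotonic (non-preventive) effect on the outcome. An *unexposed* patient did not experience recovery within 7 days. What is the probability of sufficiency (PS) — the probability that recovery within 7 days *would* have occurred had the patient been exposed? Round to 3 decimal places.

PS ≈ 0.743

Let p₁ = 0.794, p₀ = 0.199.
Under exogeneity and monotonicity, PS = (p₁ − p₀) / (1 − p₀).
PS = (0.794 − 0.199) / (1 − 0.199) = 0.595 / 0.801 ≈ 0.7428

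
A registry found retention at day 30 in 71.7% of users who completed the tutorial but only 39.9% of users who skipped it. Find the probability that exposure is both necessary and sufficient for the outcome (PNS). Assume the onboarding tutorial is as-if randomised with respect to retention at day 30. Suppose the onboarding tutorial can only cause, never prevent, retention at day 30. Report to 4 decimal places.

p₁ = 0.717, p₀ = 0.399.
Under exogeneity and monotonicity, PNS = p₁ − p₀.
PNS = 0.717 − 0.399 = 0.318

PNS ≈ 0.3180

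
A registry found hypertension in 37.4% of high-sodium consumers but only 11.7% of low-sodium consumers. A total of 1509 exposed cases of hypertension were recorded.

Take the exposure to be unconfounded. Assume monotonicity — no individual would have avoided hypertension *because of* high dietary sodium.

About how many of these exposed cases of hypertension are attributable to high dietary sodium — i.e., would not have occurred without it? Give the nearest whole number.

p₁ = 0.374, p₀ = 0.117.
PN = (p₁ − p₀)/p₁ = (0.374 − 0.117) / 0.374 ≈ 0.68717.
Attributable cases ≈ PN × (exposed cases) = 0.68717 × 1509 ≈ 1036.93.

about 1037 cases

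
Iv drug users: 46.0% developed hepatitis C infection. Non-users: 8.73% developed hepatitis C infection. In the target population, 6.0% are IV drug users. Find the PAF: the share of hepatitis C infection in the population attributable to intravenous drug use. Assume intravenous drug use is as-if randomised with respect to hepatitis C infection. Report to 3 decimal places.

PAF ≈ 0.204

p₁ = 0.46, p₀ = 0.0873.
Overall risk P(Y=1) = π·p₁ + (1−π)·p₀ = 0.06×0.46 + 0.94×0.0873 = 0.10966.
Under exogeneity, PAF = [P(Y=1) − p₀] / P(Y=1).
PAF = (0.10966 − 0.0873) / 0.10966 ≈ 0.2039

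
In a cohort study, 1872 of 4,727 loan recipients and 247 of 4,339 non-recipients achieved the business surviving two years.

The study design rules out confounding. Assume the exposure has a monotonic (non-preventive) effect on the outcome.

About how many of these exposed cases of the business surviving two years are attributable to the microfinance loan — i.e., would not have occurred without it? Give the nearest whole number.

p₁ = P(outcome | exposed) = 1872/4727 = 0.39602
p₀ = P(outcome | unexposed) = 247/4339 = 0.056926
PN = (p₁ − p₀)/p₁ = (0.39602 − 0.056926) / 0.39602 ≈ 0.85626.
Attributable cases ≈ PN × (exposed cases) = 0.85626 × 1872 ≈ 1602.91.

about 1603 cases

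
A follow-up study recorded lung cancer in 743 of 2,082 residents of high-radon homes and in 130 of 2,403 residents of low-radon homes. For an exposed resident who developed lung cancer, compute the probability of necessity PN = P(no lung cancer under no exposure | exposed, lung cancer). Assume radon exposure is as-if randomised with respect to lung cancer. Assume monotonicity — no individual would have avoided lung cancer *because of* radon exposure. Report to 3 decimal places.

PN ≈ 0.848

p₁ = P(outcome | exposed) = 743/2082 = 0.35687
p₀ = P(outcome | unexposed) = 130/2403 = 0.054099
Under exogeneity and monotonicity, PN = (p₁ − p₀) / p₁.
PN = (0.35687 − 0.054099) / 0.35687 = 0.30277 / 0.35687 ≈ 0.8484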